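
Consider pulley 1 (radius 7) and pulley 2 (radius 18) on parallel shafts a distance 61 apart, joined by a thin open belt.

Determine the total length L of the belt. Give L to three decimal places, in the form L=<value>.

L=202.529

open belt: β = asin((r2−r1)/C) = asin(11/61) = 10.3889°
wrap1 = π − 2β = 159.2223°
wrap2 = π + 2β = 200.7777°
tangent length = C·cosβ = 60.0000
L = r1·wrap1 + r2·wrap2 + 2·C·cosβ = 7·2.7790 + 18·3.5042 + 2·60.0000 = 202.5289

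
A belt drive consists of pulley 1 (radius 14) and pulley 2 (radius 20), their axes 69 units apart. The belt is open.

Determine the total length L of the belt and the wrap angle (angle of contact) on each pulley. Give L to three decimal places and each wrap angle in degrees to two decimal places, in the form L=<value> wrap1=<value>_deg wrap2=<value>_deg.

open belt: β = asin((r2−r1)/C) = asin(6/69) = 4.9885°
wrap1 = π − 2β = 170.0229°
wrap2 = π + 2β = 189.9771°
tangent length = C·cosβ = 68.7386
L = r1·wrap1 + r2·wrap2 + 2·C·cosβ = 14·2.9675 + 20·3.3157 + 2·68.7386 = 245.3362

L=245.336 wrap1=170.02_deg wrap2=189.98_deg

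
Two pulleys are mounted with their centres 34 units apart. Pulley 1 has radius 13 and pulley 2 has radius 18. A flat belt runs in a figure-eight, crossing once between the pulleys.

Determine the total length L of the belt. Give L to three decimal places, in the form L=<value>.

L=196.467

crossed belt: β = asin((r1+r2)/C) = asin(31/34) = 65.7504°
wrap1 = wrap2 = π + 2β = 311.5007°
tangent length = C·cosβ = 13.9642
L = (r1+r2)·wrap + 2·C·cosβ = 31·5.4367 + 2·13.9642 = 196.4666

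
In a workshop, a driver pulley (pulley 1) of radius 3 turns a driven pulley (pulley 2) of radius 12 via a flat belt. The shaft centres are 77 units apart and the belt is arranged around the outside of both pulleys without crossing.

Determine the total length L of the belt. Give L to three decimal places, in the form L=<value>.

open belt: β = asin((r2−r1)/C) = asin(9/77) = 6.7123°
wrap1 = π − 2β = 166.5755°
wrap2 = π + 2β = 193.4245°
tangent length = C·cosβ = 76.4722
L = r1·wrap1 + r2·wrap2 + 2·C·cosβ = 3·2.9073 + 12·3.3759 + 2·76.4722 = 202.1770

L=202.177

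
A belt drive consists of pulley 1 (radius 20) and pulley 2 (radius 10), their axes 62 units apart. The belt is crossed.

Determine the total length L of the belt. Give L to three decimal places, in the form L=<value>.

L=233.069

crossed belt: β = asin((r1+r2)/C) = asin(30/62) = 28.9385°
wrap1 = wrap2 = π + 2β = 237.8771°
tangent length = C·cosβ = 54.2586
L = (r1+r2)·wrap + 2·C·cosβ = 30·4.1517 + 2·54.2586 = 233.0694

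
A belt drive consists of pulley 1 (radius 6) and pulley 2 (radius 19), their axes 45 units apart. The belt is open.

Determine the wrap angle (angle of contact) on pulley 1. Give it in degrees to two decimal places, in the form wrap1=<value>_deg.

open belt: β = asin((r2−r1)/C) = asin(13/45) = 16.7914°
wrap1 = π − 2β = 146.4171°
wrap2 = π + 2β = 213.5829°

wrap1=146.42_deg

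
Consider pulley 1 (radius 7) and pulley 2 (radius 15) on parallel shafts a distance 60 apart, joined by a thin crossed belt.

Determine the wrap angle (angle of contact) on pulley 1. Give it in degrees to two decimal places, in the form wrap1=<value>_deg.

wrap1=223.02_deg

crossed belt: β = asin((r1+r2)/C) = asin(22/60) = 21.5102°
wrap1 = wrap2 = π + 2β = 223.0204°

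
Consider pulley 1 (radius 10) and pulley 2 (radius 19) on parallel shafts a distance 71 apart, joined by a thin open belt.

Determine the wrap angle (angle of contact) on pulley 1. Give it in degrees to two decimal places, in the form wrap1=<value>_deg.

wrap1=165.44_deg

open belt: β = asin((r2−r1)/C) = asin(9/71) = 7.2824°
wrap1 = π − 2β = 165.4351°
wrap2 = π + 2β = 194.5649°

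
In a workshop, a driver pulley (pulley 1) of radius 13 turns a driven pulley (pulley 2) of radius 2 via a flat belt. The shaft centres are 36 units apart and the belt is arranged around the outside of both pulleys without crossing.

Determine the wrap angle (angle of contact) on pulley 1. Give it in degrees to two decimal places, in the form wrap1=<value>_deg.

open belt: β = asin((r2−r1)/C) = asin(-11/36) = -17.7916°
wrap1 = π − 2β = 215.5832°
wrap2 = π + 2β = 144.4168°

wrap1=215.58_deg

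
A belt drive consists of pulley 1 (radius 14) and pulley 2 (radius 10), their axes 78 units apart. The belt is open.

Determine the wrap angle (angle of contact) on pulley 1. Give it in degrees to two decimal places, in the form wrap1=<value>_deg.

open belt: β = asin((r2−r1)/C) = asin(-4/78) = -2.9395°
wrap1 = π − 2β = 185.8791°
wrap2 = π + 2β = 174.1209°

wrap1=185.88_deg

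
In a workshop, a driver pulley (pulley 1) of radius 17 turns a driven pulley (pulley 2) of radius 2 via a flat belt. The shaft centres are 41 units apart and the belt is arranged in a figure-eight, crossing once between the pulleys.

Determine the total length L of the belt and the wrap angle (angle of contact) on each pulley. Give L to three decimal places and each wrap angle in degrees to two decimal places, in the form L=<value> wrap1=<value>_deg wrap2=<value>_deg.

crossed belt: β = asin((r1+r2)/C) = asin(19/41) = 27.6077°
wrap1 = wrap2 = π + 2β = 235.2153°
tangent length = C·cosβ = 36.3318
L = (r1+r2)·wrap + 2·C·cosβ = 19·4.1053 + 2·36.3318 = 150.6640

L=150.664 wrap1=235.22_deg wrap2=235.22_deg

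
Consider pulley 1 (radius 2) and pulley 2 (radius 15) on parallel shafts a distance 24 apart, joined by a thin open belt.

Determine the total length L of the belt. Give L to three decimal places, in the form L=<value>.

open belt: β = asin((r2−r1)/C) = asin(13/24) = 32.7972°
wrap1 = π − 2β = 114.4057°
wrap2 = π + 2β = 245.5943°
tangent length = C·cosβ = 20.1742
L = r1·wrap1 + r2·wrap2 + 2·C·cosβ = 2·1.9968 + 15·4.2864 + 2·20.1742 = 108.6384

L=108.638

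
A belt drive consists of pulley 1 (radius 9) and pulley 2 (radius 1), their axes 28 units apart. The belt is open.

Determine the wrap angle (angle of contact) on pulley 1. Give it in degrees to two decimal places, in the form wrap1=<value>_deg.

wrap1=213.20_deg

open belt: β = asin((r2−r1)/C) = asin(-8/28) = -16.6015°
wrap1 = π − 2β = 213.2031°
wrap2 = π + 2β = 146.7969°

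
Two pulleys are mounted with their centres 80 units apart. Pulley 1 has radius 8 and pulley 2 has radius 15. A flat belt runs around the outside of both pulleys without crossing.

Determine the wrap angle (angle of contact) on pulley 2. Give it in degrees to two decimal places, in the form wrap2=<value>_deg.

open belt: β = asin((r2−r1)/C) = asin(7/80) = 5.0198°
wrap1 = π − 2β = 169.9604°
wrap2 = π + 2β = 190.0396°

wrap2=190.04_deg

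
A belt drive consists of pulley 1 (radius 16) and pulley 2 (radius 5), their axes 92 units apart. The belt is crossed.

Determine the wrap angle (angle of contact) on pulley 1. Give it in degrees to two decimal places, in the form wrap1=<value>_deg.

crossed belt: β = asin((r1+r2)/C) = asin(21/92) = 13.1947°
wrap1 = wrap2 = π + 2β = 206.3894°

wrap1=206.39_deg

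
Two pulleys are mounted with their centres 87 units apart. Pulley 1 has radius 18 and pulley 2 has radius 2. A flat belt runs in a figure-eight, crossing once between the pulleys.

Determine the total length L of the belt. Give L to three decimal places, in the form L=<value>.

crossed belt: β = asin((r1+r2)/C) = asin(20/87) = 13.2903°
wrap1 = wrap2 = π + 2β = 206.5806°
tangent length = C·cosβ = 84.6699
L = (r1+r2)·wrap + 2·C·cosβ = 20·3.6055 + 2·84.6699 = 241.4501

L=241.450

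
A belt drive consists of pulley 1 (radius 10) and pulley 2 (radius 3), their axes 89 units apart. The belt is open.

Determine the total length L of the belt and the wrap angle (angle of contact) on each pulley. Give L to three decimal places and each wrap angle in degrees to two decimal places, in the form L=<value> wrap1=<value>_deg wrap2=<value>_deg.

open belt: β = asin((r2−r1)/C) = asin(-7/89) = -4.5111°
wrap1 = π − 2β = 189.0221°
wrap2 = π + 2β = 170.9779°
tangent length = C·cosβ = 88.7243
L = r1·wrap1 + r2·wrap2 + 2·C·cosβ = 10·3.2991 + 3·2.9841 + 2·88.7243 = 219.3916

L=219.392 wrap1=189.02_deg wrap2=170.98_deg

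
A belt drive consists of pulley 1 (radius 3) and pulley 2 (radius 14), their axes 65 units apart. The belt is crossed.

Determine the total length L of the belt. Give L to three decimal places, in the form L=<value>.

L=187.879

crossed belt: β = asin((r1+r2)/C) = asin(17/65) = 15.1614°
wrap1 = wrap2 = π + 2β = 210.3227°
tangent length = C·cosβ = 62.7375
L = (r1+r2)·wrap + 2·C·cosβ = 17·3.6708 + 2·62.7375 = 187.8791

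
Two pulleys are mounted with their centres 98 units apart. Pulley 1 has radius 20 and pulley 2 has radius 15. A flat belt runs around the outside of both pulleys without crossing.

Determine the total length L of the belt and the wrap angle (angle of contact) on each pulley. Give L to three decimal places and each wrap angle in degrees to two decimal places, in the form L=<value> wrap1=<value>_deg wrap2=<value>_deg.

L=306.211 wrap1=185.85_deg wrap2=174.15_deg

open belt: β = asin((r2−r1)/C) = asin(-5/98) = -2.9245°
wrap1 = π − 2β = 185.8490°
wrap2 = π + 2β = 174.1510°
tangent length = C·cosβ = 97.8724
L = r1·wrap1 + r2·wrap2 + 2·C·cosβ = 20·3.2437 + 15·3.0395 + 2·97.8724 = 306.2109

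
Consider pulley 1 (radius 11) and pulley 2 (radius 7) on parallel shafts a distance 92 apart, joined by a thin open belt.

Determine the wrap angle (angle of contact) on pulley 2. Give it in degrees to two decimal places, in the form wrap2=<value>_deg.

open belt: β = asin((r2−r1)/C) = asin(-4/92) = -2.4919°
wrap1 = π − 2β = 184.9838°
wrap2 = π + 2β = 175.0162°

wrap2=175.02_deg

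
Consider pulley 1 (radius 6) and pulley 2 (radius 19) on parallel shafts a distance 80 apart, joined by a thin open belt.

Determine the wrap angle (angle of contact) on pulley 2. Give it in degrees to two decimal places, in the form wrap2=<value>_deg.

wrap2=198.70_deg

open belt: β = asin((r2−r1)/C) = asin(13/80) = 9.3520°
wrap1 = π − 2β = 161.2959°
wrap2 = π + 2β = 198.7041°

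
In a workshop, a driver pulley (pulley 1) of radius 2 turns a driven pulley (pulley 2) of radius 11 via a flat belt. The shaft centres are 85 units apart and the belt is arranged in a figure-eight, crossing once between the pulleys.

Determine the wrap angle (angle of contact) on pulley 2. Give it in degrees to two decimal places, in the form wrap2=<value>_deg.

wrap2=197.59_deg

crossed belt: β = asin((r1+r2)/C) = asin(13/85) = 8.7974°
wrap1 = wrap2 = π + 2β = 197.5948°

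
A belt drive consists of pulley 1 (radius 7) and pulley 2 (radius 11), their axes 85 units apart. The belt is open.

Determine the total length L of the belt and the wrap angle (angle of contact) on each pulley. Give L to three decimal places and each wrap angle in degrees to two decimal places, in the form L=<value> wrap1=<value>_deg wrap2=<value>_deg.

L=226.737 wrap1=174.61_deg wrap2=185.39_deg

open belt: β = asin((r2−r1)/C) = asin(4/85) = 2.6973°
wrap1 = π − 2β = 174.6055°
wrap2 = π + 2β = 185.3945°
tangent length = C·cosβ = 84.9058
L = r1·wrap1 + r2·wrap2 + 2·C·cosβ = 7·3.0474 + 11·3.2357 + 2·84.9058 = 226.7369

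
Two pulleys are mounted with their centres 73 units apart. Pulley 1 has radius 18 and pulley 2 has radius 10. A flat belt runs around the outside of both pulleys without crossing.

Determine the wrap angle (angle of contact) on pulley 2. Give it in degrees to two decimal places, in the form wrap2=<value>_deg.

open belt: β = asin((r2−r1)/C) = asin(-8/73) = -6.2916°
wrap1 = π − 2β = 192.5833°
wrap2 = π + 2β = 167.4167°

wrap2=167.42_deg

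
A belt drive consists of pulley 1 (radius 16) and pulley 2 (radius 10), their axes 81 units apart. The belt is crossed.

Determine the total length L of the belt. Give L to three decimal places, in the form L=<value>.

L=252.101

crossed belt: β = asin((r1+r2)/C) = asin(26/81) = 18.7227°
wrap1 = wrap2 = π + 2β = 217.4453°
tangent length = C·cosβ = 76.7138
L = (r1+r2)·wrap + 2·C·cosβ = 26·3.7951 + 2·76.7138 = 252.1011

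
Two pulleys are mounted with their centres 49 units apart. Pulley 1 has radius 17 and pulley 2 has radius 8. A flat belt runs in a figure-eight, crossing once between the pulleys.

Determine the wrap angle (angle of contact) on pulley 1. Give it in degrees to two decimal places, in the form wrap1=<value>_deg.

crossed belt: β = asin((r1+r2)/C) = asin(25/49) = 30.6774°
wrap1 = wrap2 = π + 2β = 241.3548°

wrap1=241.35_deg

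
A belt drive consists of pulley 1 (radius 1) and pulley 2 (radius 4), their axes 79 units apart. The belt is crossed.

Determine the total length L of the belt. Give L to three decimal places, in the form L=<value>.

L=174.025

crossed belt: β = asin((r1+r2)/C) = asin(5/79) = 3.6287°
wrap1 = wrap2 = π + 2β = 187.2575°
tangent length = C·cosβ = 78.8416
L = (r1+r2)·wrap + 2·C·cosβ = 5·3.2683 + 2·78.8416 = 174.0245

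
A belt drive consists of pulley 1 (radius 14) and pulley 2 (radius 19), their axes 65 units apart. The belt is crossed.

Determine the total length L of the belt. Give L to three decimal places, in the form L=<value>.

crossed belt: β = asin((r1+r2)/C) = asin(33/65) = 30.5102°
wrap1 = wrap2 = π + 2β = 241.0205°
tangent length = C·cosβ = 56.0000
L = (r1+r2)·wrap + 2·C·cosβ = 33·4.2066 + 2·56.0000 = 250.8178

L=250.818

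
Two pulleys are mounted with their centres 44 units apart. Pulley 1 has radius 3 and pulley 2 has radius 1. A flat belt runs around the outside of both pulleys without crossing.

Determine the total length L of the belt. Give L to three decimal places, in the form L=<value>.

open belt: β = asin((r2−r1)/C) = asin(-2/44) = -2.6053°
wrap1 = π − 2β = 185.2105°
wrap2 = π + 2β = 174.7895°
tangent length = C·cosβ = 43.9545
L = r1·wrap1 + r2·wrap2 + 2·C·cosβ = 3·3.2325 + 1·3.0507 + 2·43.9545 = 100.6573

L=100.657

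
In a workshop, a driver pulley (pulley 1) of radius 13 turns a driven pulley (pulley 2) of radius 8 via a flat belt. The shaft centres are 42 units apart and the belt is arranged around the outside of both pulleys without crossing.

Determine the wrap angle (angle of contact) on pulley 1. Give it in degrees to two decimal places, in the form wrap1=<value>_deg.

wrap1=193.67_deg

open belt: β = asin((r2−r1)/C) = asin(-5/42) = -6.8371°
wrap1 = π − 2β = 193.6743°
wrap2 = π + 2β = 166.3257°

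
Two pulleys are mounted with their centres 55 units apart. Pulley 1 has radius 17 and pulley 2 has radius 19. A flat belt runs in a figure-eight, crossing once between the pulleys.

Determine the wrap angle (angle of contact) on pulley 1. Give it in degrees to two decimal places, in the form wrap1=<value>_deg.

wrap1=261.77_deg

crossed belt: β = asin((r1+r2)/C) = asin(36/55) = 40.8852°
wrap1 = wrap2 = π + 2β = 261.7704°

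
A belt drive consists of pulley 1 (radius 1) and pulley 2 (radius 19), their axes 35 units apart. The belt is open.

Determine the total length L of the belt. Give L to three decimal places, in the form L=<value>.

L=142.311

open belt: β = asin((r2−r1)/C) = asin(18/35) = 30.9497°
wrap1 = π − 2β = 118.1006°
wrap2 = π + 2β = 241.8994°
tangent length = C·cosβ = 30.0167
L = r1·wrap1 + r2·wrap2 + 2·C·cosβ = 1·2.0612 + 19·4.2219 + 2·30.0167 = 142.3115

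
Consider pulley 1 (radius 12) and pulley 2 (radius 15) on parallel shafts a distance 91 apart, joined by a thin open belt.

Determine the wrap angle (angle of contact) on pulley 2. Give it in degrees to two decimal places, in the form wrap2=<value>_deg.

open belt: β = asin((r2−r1)/C) = asin(3/91) = 1.8892°
wrap1 = π − 2β = 176.2216°
wrap2 = π + 2β = 183.7784°

wrap2=183.78_deg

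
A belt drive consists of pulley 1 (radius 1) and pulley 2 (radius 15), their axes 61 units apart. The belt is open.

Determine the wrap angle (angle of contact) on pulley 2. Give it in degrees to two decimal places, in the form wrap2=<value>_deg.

open belt: β = asin((r2−r1)/C) = asin(14/61) = 13.2681°
wrap1 = π − 2β = 153.4638°
wrap2 = π + 2β = 206.5362°

wrap2=206.54_deg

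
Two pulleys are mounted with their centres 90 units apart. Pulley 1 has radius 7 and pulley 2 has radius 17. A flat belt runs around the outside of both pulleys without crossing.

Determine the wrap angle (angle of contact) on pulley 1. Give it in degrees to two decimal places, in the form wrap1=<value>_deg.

wrap1=167.24_deg

open belt: β = asin((r2−r1)/C) = asin(10/90) = 6.3794°
wrap1 = π − 2β = 167.2413°
wrap2 = π + 2β = 192.7587°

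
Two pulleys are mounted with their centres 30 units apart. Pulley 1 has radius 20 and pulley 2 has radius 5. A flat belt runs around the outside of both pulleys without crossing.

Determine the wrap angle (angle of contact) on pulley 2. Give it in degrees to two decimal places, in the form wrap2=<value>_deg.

wrap2=120.00_deg

open belt: β = asin((r2−r1)/C) = asin(-15/30) = -30.0000°
wrap1 = π − 2β = 240.0000°
wrap2 = π + 2β = 120.0000°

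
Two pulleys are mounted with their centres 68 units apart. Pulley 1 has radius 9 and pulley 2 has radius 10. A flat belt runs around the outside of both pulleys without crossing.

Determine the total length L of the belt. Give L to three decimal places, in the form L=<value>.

open belt: β = asin((r2−r1)/C) = asin(1/68) = 0.8426°
wrap1 = π − 2β = 178.3148°
wrap2 = π + 2β = 181.6852°
tangent length = C·cosβ = 67.9926
L = r1·wrap1 + r2·wrap2 + 2·C·cosβ = 9·3.1122 + 10·3.1710 + 2·67.9926 = 195.7050

L=195.705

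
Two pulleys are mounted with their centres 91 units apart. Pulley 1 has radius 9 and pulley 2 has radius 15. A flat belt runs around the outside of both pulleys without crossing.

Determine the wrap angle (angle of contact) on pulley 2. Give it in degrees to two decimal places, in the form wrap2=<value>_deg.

open belt: β = asin((r2−r1)/C) = asin(6/91) = 3.7805°
wrap1 = π − 2β = 172.4390°
wrap2 = π + 2β = 187.5610°

wrap2=187.56_deg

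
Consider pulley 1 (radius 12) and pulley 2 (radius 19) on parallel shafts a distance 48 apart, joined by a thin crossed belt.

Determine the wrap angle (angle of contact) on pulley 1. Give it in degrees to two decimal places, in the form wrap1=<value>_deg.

wrap1=260.46_deg

crossed belt: β = asin((r1+r2)/C) = asin(31/48) = 40.2282°
wrap1 = wrap2 = π + 2β = 260.4564°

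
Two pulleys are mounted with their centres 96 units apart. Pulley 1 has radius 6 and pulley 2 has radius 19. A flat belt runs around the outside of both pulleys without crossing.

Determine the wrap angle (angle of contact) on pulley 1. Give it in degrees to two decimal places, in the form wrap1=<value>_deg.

open belt: β = asin((r2−r1)/C) = asin(13/96) = 7.7827°
wrap1 = π − 2β = 164.4346°
wrap2 = π + 2β = 195.5654°

wrap1=164.43_deg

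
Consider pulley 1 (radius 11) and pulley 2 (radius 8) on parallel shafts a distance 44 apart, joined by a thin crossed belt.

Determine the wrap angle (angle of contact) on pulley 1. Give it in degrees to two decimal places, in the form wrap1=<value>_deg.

crossed belt: β = asin((r1+r2)/C) = asin(19/44) = 25.5830°
wrap1 = wrap2 = π + 2β = 231.1660°

wrap1=231.17_deg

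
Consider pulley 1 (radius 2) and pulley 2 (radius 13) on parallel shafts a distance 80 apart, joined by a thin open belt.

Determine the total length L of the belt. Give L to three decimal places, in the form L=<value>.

open belt: β = asin((r2−r1)/C) = asin(11/80) = 7.9032°
wrap1 = π − 2β = 164.1936°
wrap2 = π + 2β = 195.8064°
tangent length = C·cosβ = 79.2401
L = r1·wrap1 + r2·wrap2 + 2·C·cosβ = 2·2.8657 + 13·3.4175 + 2·79.2401 = 208.6388

L=208.639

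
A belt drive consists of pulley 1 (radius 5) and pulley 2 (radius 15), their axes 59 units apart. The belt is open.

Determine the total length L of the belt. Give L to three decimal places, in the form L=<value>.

open belt: β = asin((r2−r1)/C) = asin(10/59) = 9.7583°
wrap1 = π − 2β = 160.4835°
wrap2 = π + 2β = 199.5165°
tangent length = C·cosβ = 58.1464
L = r1·wrap1 + r2·wrap2 + 2·C·cosβ = 5·2.8010 + 15·3.4822 + 2·58.1464 = 182.5309

L=182.531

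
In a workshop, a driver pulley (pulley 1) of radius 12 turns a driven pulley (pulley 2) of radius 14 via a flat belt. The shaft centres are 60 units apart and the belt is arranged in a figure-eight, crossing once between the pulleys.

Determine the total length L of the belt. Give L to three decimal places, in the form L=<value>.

L=213.135

crossed belt: β = asin((r1+r2)/C) = asin(26/60) = 25.6793°
wrap1 = wrap2 = π + 2β = 231.3586°
tangent length = C·cosβ = 54.0740
L = (r1+r2)·wrap + 2·C·cosβ = 26·4.0380 + 2·54.0740 = 213.1352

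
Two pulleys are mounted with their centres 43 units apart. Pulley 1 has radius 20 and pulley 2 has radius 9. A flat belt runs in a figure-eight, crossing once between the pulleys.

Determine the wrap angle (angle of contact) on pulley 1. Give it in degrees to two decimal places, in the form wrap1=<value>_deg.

wrap1=264.82_deg

crossed belt: β = asin((r1+r2)/C) = asin(29/43) = 42.4090°
wrap1 = wrap2 = π + 2β = 264.8180°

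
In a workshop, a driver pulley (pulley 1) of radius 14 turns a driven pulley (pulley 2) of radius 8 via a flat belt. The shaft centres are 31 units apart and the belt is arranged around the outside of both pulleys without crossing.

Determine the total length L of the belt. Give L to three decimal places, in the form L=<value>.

open belt: β = asin((r2−r1)/C) = asin(-6/31) = -11.1599°
wrap1 = π − 2β = 202.3199°
wrap2 = π + 2β = 157.6801°
tangent length = C·cosβ = 30.4138
L = r1·wrap1 + r2·wrap2 + 2·C·cosβ = 14·3.5311 + 8·2.7520 + 2·30.4138 = 132.2800

L=132.280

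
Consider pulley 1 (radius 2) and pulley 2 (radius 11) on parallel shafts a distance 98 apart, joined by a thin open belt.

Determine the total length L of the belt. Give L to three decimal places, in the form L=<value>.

L=237.668

open belt: β = asin((r2−r1)/C) = asin(9/98) = 5.2693°
wrap1 = π − 2β = 169.4614°
wrap2 = π + 2β = 190.5386°
tangent length = C·cosβ = 97.5859
L = r1·wrap1 + r2·wrap2 + 2·C·cosβ = 2·2.9577 + 11·3.3255 + 2·97.5859 = 237.6678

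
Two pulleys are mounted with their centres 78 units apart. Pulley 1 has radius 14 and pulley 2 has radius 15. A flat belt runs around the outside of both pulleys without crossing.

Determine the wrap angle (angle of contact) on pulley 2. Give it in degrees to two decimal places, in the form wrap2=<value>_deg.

open belt: β = asin((r2−r1)/C) = asin(1/78) = 0.7346°
wrap1 = π − 2β = 178.5308°
wrap2 = π + 2β = 181.4692°

wrap2=181.47_deg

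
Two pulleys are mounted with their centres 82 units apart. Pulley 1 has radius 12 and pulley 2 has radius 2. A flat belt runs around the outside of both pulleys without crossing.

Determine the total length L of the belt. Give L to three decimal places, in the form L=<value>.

open belt: β = asin((r2−r1)/C) = asin(-10/82) = -7.0047°
wrap1 = π − 2β = 194.0095°
wrap2 = π + 2β = 165.9905°
tangent length = C·cosβ = 81.3880
L = r1·wrap1 + r2·wrap2 + 2·C·cosβ = 12·3.3861 + 2·2.8971 + 2·81.3880 = 209.2033

L=209.203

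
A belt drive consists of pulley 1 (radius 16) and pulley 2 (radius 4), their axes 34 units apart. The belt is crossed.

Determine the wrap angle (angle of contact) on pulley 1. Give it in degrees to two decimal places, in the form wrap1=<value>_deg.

crossed belt: β = asin((r1+r2)/C) = asin(20/34) = 36.0319°
wrap1 = wrap2 = π + 2β = 252.0638°

wrap1=252.06_deg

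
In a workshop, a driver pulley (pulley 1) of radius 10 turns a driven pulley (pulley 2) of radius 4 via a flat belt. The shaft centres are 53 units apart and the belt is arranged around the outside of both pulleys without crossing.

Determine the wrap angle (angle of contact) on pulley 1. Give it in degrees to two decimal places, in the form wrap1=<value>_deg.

open belt: β = asin((r2−r1)/C) = asin(-6/53) = -6.5002°
wrap1 = π − 2β = 193.0005°
wrap2 = π + 2β = 166.9995°

wrap1=193.00_deg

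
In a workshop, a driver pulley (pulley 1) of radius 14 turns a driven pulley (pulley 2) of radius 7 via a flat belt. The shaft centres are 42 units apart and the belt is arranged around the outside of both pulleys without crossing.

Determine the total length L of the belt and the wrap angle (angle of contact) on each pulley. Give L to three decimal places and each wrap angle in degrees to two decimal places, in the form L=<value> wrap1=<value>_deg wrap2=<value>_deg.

L=151.143 wrap1=199.19_deg wrap2=160.81_deg

open belt: β = asin((r2−r1)/C) = asin(-7/42) = -9.5941°
wrap1 = π − 2β = 199.1881°
wrap2 = π + 2β = 160.8119°
tangent length = C·cosβ = 41.4126
L = r1·wrap1 + r2·wrap2 + 2·C·cosβ = 14·3.4765 + 7·2.8067 + 2·41.4126 = 151.1428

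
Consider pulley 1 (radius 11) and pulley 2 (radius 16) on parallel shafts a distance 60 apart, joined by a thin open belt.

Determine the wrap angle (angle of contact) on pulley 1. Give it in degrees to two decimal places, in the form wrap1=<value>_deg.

wrap1=170.44_deg

open belt: β = asin((r2−r1)/C) = asin(5/60) = 4.7802°
wrap1 = π − 2β = 170.4396°
wrap2 = π + 2β = 189.5604°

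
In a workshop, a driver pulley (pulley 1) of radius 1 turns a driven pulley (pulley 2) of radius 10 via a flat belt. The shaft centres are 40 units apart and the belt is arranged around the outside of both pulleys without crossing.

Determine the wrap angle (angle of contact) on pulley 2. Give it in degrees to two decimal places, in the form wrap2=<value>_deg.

open belt: β = asin((r2−r1)/C) = asin(9/40) = 13.0029°
wrap1 = π − 2β = 153.9942°
wrap2 = π + 2β = 206.0058°

wrap2=206.01_deg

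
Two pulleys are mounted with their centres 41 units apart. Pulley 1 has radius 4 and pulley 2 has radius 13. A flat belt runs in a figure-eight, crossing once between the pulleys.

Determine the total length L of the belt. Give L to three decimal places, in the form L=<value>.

L=142.562

crossed belt: β = asin((r1+r2)/C) = asin(17/41) = 24.4963°
wrap1 = wrap2 = π + 2β = 228.9926°
tangent length = C·cosβ = 37.3095
L = (r1+r2)·wrap + 2·C·cosβ = 17·3.9967 + 2·37.3095 = 142.5625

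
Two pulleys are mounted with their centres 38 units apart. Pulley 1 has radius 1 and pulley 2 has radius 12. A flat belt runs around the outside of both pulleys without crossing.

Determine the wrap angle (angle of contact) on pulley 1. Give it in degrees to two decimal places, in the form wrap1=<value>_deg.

wrap1=146.35_deg

open belt: β = asin((r2−r1)/C) = asin(11/38) = 16.8264°
wrap1 = π − 2β = 146.3471°
wrap2 = π + 2β = 213.6529°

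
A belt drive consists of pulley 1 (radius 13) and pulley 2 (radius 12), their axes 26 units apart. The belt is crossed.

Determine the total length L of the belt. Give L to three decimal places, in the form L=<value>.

L=157.450

crossed belt: β = asin((r1+r2)/C) = asin(25/26) = 74.0576°
wrap1 = wrap2 = π + 2β = 328.1153°
tangent length = C·cosβ = 7.1414
L = (r1+r2)·wrap + 2·C·cosβ = 25·5.7267 + 2·7.1414 = 157.4501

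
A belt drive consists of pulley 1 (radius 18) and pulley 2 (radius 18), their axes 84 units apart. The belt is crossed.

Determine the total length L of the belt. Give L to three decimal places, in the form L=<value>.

L=296.776

crossed belt: β = asin((r1+r2)/C) = asin(36/84) = 25.3769°
wrap1 = wrap2 = π + 2β = 230.7539°
tangent length = C·cosβ = 75.8947
L = (r1+r2)·wrap + 2·C·cosβ = 36·4.0274 + 2·75.8947 = 296.7763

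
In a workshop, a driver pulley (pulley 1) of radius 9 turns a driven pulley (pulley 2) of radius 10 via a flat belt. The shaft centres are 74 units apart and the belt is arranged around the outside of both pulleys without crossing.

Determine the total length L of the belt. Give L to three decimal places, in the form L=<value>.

open belt: β = asin((r2−r1)/C) = asin(1/74) = 0.7743°
wrap1 = π − 2β = 178.4514°
wrap2 = π + 2β = 181.5486°
tangent length = C·cosβ = 73.9932
L = r1·wrap1 + r2·wrap2 + 2·C·cosβ = 9·3.1146 + 10·3.1686 + 2·73.9932 = 207.7038

L=207.704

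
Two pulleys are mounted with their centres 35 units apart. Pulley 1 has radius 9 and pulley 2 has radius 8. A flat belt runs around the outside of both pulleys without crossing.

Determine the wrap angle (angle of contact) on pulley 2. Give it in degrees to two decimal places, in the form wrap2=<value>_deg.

open belt: β = asin((r2−r1)/C) = asin(-1/35) = -1.6372°
wrap1 = π − 2β = 183.2745°
wrap2 = π + 2β = 176.7255°

wrap2=176.73_deg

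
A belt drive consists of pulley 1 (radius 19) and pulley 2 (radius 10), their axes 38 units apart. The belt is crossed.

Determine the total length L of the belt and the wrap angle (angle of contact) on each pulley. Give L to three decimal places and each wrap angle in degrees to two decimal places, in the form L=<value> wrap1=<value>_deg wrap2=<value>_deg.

crossed belt: β = asin((r1+r2)/C) = asin(29/38) = 49.7434°
wrap1 = wrap2 = π + 2β = 279.4868°
tangent length = C·cosβ = 24.5561
L = (r1+r2)·wrap + 2·C·cosβ = 29·4.8780 + 2·24.5561 = 190.5731

L=190.573 wrap1=279.49_deg wrap2=279.49_deg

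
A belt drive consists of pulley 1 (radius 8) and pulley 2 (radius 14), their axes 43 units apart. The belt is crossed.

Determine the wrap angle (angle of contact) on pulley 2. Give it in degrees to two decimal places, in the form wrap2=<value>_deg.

crossed belt: β = asin((r1+r2)/C) = asin(22/43) = 30.7723°
wrap1 = wrap2 = π + 2β = 241.5446°

wrap2=241.54_deg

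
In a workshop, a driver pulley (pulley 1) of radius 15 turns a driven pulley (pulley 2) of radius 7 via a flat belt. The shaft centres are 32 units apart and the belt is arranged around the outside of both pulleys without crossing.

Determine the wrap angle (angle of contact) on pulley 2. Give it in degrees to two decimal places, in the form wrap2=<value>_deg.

wrap2=151.04_deg

open belt: β = asin((r2−r1)/C) = asin(-8/32) = -14.4775°
wrap1 = π − 2β = 208.9550°
wrap2 = π + 2β = 151.0450°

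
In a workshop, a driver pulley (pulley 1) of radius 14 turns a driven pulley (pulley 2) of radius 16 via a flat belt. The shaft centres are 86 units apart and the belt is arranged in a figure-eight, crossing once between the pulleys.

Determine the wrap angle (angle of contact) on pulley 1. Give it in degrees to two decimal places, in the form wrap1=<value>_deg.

crossed belt: β = asin((r1+r2)/C) = asin(30/86) = 20.4162°
wrap1 = wrap2 = π + 2β = 220.8324°

wrap1=220.83_deg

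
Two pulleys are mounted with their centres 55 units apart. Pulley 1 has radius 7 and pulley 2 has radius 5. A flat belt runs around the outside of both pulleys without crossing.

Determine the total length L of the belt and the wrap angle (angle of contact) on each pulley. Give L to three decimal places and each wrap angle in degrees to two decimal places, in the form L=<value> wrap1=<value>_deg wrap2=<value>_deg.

open belt: β = asin((r2−r1)/C) = asin(-2/55) = -2.0839°
wrap1 = π − 2β = 184.1679°
wrap2 = π + 2β = 175.8321°
tangent length = C·cosβ = 54.9636
L = r1·wrap1 + r2·wrap2 + 2·C·cosβ = 7·3.2143 + 5·3.0688 + 2·54.9636 = 147.7718

L=147.772 wrap1=184.17_deg wrap2=175.83_deg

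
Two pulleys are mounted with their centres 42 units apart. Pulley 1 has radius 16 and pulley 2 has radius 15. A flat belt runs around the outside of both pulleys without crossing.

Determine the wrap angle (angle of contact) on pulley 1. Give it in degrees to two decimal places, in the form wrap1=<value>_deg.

wrap1=182.73_deg

open belt: β = asin((r2−r1)/C) = asin(-1/42) = -1.3643°
wrap1 = π − 2β = 182.7286°
wrap2 = π + 2β = 177.2714°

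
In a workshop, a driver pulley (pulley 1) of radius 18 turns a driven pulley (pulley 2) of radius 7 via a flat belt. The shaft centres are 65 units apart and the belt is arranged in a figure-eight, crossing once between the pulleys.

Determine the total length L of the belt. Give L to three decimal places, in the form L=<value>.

L=218.279

crossed belt: β = asin((r1+r2)/C) = asin(25/65) = 22.6199°
wrap1 = wrap2 = π + 2β = 225.2397°
tangent length = C·cosβ = 60.0000
L = (r1+r2)·wrap + 2·C·cosβ = 25·3.9312 + 2·60.0000 = 218.2794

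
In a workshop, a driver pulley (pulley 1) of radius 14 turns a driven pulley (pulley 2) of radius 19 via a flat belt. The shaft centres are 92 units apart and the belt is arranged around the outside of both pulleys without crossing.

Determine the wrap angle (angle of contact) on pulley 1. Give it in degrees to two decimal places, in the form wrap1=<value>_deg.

open belt: β = asin((r2−r1)/C) = asin(5/92) = 3.1154°
wrap1 = π − 2β = 173.7691°
wrap2 = π + 2β = 186.2309°

wrap1=173.77_deg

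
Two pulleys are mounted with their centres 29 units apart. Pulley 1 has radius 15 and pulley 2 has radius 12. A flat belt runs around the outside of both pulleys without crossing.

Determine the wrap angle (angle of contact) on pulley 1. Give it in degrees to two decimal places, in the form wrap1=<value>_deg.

open belt: β = asin((r2−r1)/C) = asin(-3/29) = -5.9378°
wrap1 = π − 2β = 191.8755°
wrap2 = π + 2β = 168.1245°

wrap1=191.88_deg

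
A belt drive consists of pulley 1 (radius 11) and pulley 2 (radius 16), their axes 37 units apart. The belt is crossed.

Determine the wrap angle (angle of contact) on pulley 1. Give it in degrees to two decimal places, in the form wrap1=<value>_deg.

crossed belt: β = asin((r1+r2)/C) = asin(27/37) = 46.8637°
wrap1 = wrap2 = π + 2β = 273.7275°

wrap1=273.73_deg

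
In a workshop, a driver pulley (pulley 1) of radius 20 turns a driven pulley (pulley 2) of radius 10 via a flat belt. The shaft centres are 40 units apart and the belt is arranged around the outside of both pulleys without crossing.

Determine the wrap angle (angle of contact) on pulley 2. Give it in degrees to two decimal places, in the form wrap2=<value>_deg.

wrap2=151.04_deg

open belt: β = asin((r2−r1)/C) = asin(-10/40) = -14.4775°
wrap1 = π − 2β = 208.9550°
wrap2 = π + 2β = 151.0450°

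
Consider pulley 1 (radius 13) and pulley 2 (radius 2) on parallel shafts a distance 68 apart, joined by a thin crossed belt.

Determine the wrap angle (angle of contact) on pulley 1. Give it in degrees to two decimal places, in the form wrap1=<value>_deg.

crossed belt: β = asin((r1+r2)/C) = asin(15/68) = 12.7436°
wrap1 = wrap2 = π + 2β = 205.4872°

wrap1=205.49_deg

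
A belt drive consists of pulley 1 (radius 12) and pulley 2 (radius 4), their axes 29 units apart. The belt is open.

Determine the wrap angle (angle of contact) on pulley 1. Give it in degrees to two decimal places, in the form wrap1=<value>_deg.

wrap1=212.03_deg

open belt: β = asin((r2−r1)/C) = asin(-8/29) = -16.0134°
wrap1 = π − 2β = 212.0268°
wrap2 = π + 2β = 147.9732°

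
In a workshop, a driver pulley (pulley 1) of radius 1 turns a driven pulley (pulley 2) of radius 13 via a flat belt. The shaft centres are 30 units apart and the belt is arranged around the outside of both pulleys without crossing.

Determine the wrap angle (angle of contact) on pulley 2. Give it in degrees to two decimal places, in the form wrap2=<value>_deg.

wrap2=227.16_deg

open belt: β = asin((r2−r1)/C) = asin(12/30) = 23.5782°
wrap1 = π − 2β = 132.8436°
wrap2 = π + 2β = 227.1564°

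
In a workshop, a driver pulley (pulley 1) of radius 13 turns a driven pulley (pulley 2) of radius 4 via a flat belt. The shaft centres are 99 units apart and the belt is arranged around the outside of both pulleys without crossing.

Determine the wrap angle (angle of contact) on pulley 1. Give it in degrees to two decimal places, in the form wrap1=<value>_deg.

open belt: β = asin((r2−r1)/C) = asin(-9/99) = -5.2159°
wrap1 = π − 2β = 190.4318°
wrap2 = π + 2β = 169.5682°

wrap1=190.43_deg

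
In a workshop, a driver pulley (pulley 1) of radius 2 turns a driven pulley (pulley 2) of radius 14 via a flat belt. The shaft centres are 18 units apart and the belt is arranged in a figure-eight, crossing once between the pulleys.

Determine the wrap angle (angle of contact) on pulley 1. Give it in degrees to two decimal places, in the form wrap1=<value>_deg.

wrap1=305.47_deg

crossed belt: β = asin((r1+r2)/C) = asin(16/18) = 62.7340°
wrap1 = wrap2 = π + 2β = 305.4679°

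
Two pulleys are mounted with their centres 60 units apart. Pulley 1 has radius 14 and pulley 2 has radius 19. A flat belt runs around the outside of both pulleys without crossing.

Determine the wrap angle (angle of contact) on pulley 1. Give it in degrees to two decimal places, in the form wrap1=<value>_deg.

open belt: β = asin((r2−r1)/C) = asin(5/60) = 4.7802°
wrap1 = π − 2β = 170.4396°
wrap2 = π + 2β = 189.5604°

wrap1=170.44_deg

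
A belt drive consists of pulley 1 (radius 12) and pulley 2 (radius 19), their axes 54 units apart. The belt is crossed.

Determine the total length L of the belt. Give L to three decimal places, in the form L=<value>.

L=223.731

crossed belt: β = asin((r1+r2)/C) = asin(31/54) = 35.0348°
wrap1 = wrap2 = π + 2β = 250.0696°
tangent length = C·cosβ = 44.2154
L = (r1+r2)·wrap + 2·C·cosβ = 31·4.3645 + 2·44.2154 = 223.7315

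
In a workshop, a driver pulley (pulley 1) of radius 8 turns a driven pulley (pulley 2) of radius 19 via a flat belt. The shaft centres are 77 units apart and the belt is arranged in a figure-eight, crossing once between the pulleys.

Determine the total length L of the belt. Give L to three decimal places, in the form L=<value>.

crossed belt: β = asin((r1+r2)/C) = asin(27/77) = 20.5270°
wrap1 = wrap2 = π + 2β = 221.0541°
tangent length = C·cosβ = 72.1110
L = (r1+r2)·wrap + 2·C·cosβ = 27·3.8581 + 2·72.1110 = 248.3913

L=248.391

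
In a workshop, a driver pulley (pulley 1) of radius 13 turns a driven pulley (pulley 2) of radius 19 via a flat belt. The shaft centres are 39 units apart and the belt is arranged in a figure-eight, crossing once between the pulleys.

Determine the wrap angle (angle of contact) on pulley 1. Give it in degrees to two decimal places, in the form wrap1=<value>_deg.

crossed belt: β = asin((r1+r2)/C) = asin(32/39) = 55.1362°
wrap1 = wrap2 = π + 2β = 290.2723°

wrap1=290.27_deg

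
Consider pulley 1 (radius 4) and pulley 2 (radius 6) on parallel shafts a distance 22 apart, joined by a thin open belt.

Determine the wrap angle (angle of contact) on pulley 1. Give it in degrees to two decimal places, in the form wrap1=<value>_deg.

open belt: β = asin((r2−r1)/C) = asin(2/22) = 5.2159°
wrap1 = π − 2β = 169.5682°
wrap2 = π + 2β = 190.4318°

wrap1=169.57_deg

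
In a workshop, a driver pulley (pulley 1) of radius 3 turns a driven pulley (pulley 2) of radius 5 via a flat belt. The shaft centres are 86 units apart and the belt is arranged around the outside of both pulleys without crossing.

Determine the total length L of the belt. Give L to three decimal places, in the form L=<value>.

L=197.179

open belt: β = asin((r2−r1)/C) = asin(2/86) = 1.3326°
wrap1 = π − 2β = 177.3348°
wrap2 = π + 2β = 182.6652°
tangent length = C·cosβ = 85.9767
L = r1·wrap1 + r2·wrap2 + 2·C·cosβ = 3·3.0951 + 5·3.1881 + 2·85.9767 = 197.1793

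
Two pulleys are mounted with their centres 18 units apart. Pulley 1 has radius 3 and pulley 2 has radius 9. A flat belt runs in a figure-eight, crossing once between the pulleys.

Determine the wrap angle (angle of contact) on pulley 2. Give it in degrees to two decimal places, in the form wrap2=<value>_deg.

crossed belt: β = asin((r1+r2)/C) = asin(12/18) = 41.8103°
wrap1 = wrap2 = π + 2β = 263.6206°

wrap2=263.62_deg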